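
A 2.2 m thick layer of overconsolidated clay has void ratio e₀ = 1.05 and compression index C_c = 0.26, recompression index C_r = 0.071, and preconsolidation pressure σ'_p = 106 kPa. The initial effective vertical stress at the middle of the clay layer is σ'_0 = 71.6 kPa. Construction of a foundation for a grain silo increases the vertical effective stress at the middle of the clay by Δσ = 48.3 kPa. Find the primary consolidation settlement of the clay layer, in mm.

S_c ≈ 27.9 mm

Final effective stress: σ'_f = 71.6 + 48.3 = 119.9 kPa.
σ'_f = 119.9 > σ'_p = 106 kPa, so the stress path crosses the preconsolidation pressure — recompression up to σ'_p, then virgin compression beyond:
S_c = H/(1+e₀)·[C_r·log₁₀(σ'_p/σ'_0) + C_c·log₁₀(σ'_f/σ'_p)]
    = 2.2/2.05 × [0.071×log₁₀(106/71.6) + 0.26×log₁₀(119.9/106)]
    = 1.0732 × [0.012098 + 0.013913] = 0.02792 m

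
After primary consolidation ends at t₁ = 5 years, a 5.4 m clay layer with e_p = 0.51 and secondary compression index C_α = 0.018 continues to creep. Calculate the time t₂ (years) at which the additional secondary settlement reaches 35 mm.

S_s = C_α·H/(1+e_p)·log₁₀(t₂/t₁) ⇒ log₁₀(t₂/t₁) = S_s·(1+e_p)/(C_α·H).
log₁₀(t₂/t₁) = 0.035 × (1+0.51) / (0.018×5.4) = 0.5437
t₂ = t₁ × 10^0.5437 = 5 × 3.497 = 17.49 years

t₂ ≈ 17.5 years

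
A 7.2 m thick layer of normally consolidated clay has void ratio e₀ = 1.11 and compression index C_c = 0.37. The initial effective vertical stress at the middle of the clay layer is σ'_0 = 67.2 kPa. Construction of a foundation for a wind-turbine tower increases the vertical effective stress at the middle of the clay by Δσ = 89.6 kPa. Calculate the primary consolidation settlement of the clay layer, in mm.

S_c ≈ 465 mm

Final effective stress: σ'_f = σ'_0 + Δσ = 67.2 + 89.6 = 156.8 kPa.
Normally consolidated clay, so the full stress increment lies on the virgin compression line:
S_c = C_c·H/(1+e₀)·log₁₀(σ'_f/σ'_0) = 0.37×7.2/(1+1.11)×log₁₀(156.8/67.2)
    = 1.2626 × 0.36798 = 0.4646 m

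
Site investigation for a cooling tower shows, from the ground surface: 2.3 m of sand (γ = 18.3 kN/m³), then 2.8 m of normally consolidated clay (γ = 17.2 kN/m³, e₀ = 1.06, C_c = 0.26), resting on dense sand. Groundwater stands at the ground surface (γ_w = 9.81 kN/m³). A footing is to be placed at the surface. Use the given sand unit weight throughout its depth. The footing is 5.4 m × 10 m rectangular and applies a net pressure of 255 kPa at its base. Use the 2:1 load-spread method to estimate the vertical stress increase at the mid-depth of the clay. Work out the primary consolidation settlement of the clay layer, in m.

Mid-depth of clay below the ground surface: z = 2.3 + 2.8/2 = 3.7 m.
Total vertical stress at mid-clay: σ_v = 18.3×2.3 + 17.2×1.4 = 66.17 kPa.
Pore pressure: u = 9.81×(3.7 − 0) = 36.297 kPa.
Initial effective stress: σ'_0 = σ_v − u = 66.17 − 36.297 = 29.873 kPa.
Stress increase at mid-clay by the 2:1 spreading method:
Δσ = qBL/((B+z)(L+z)) = 255×5.4×10/((5.4+3.7)(10+3.7)) = 110.45 kPa
Final effective stress: σ'_f = σ'_0 + Δσ = 29.873 + 110.45 = 140.32 kPa.
Normally consolidated clay, so the full stress increment lies on the virgin compression line:
S_c = C_c·H/(1+e₀)·log₁₀(σ'_f/σ'_0) = 0.26×2.8/(1+1.06)×log₁₀(140.32/29.873)
    = 0.3534 × 0.67184 = 0.2374 m

S_c ≈ 0.237 m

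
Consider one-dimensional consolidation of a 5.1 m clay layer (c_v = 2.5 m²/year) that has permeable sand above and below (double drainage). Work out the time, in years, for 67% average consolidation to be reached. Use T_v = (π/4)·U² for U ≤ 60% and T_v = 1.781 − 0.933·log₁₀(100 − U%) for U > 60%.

Drainage path length: H_d = H/2 = 2.55 m (double drainage).
U > 60%: T_v = 1.781 − 0.933·log₁₀(100 − 67) = 0.36423.
t = T_v·H_d²/c_v = 0.36423×2.55²/2.5 = 0.9474 years.

t ≈ 0.947 years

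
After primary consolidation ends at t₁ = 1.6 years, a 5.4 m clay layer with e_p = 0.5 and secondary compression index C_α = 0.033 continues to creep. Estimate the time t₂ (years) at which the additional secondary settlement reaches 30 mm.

t₂ ≈ 2.86 years

S_s = C_α·H/(1+e_p)·log₁₀(t₂/t₁) ⇒ log₁₀(t₂/t₁) = S_s·(1+e_p)/(C_α·H).
log₁₀(t₂/t₁) = 0.03 × (1+0.5) / (0.033×5.4) = 0.2525
t₂ = t₁ × 10^0.2525 = 1.6 × 1.789 = 2.862 years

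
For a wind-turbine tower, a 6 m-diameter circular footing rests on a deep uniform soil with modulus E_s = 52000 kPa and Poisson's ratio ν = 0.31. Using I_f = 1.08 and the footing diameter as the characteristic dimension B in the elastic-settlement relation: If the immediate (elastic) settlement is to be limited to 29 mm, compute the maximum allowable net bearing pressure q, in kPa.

S_e = q·B·(1−ν²)/E_s · I_f  ⇒  q = S_e·E_s / (B·(1−ν²)·I_f).
q = 0.029 × 52000 / (6 × 0.9039 × 1.08) = 257.5 kPa

q ≈ 257 kPa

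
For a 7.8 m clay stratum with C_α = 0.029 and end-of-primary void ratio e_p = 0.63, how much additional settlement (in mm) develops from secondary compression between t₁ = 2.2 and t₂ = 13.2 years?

Secondary compression: S_s = C_α·H/(1+e_p)·log₁₀(t₂/t₁)
S_s = 0.029×7.8/(1+0.63)×log₁₀(13.2/2.2)
    = 0.1388 × 0.7782 = 0.108 m

S_s ≈ 108 mm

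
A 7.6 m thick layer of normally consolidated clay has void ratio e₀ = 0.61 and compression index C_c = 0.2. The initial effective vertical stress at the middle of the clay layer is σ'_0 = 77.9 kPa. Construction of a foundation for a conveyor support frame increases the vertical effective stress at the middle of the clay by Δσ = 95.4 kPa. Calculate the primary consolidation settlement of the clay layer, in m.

S_c ≈ 0.328 m

Final effective stress: σ'_f = σ'_0 + Δσ = 77.9 + 95.4 = 173.3 kPa.
Normally consolidated clay, so the full stress increment lies on the virgin compression line:
S_c = C_c·H/(1+e₀)·log₁₀(σ'_f/σ'_0) = 0.2×7.6/(1+0.61)×log₁₀(173.3/77.9)
    = 0.9441 × 0.34726 = 0.3278 m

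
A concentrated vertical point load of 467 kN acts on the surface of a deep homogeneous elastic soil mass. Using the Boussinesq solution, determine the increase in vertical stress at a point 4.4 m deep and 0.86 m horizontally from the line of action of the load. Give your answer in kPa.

Boussinesq vertical stress below a point load on an elastic half-space:
Δσ_z = 3P/(2πz²) · [1 + (r/z)²]^(−5/2)
r/z = 0.86/4.4 = 0.19545; [1+(r/z)²]^(−5/2) = 0.91053.
Δσ_z = 3×467/(2π×4.4²) × 0.91053 = 11.517 × 0.91053 = 10.49 kPa

Δσ_z ≈ 10.5 kPa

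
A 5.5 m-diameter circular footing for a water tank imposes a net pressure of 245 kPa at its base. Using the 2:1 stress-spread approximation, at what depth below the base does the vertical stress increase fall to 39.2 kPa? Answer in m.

z ≈ 8.25 m

2:1 spreading — at depth z the loaded area has grown by z in each plan dimension:
qD²/(D+z)² = Δσ_z ⇒ z = D(√(q/Δσ_z) − 1) = 5.5×(√(245/39.2) − 1) = 8.25 m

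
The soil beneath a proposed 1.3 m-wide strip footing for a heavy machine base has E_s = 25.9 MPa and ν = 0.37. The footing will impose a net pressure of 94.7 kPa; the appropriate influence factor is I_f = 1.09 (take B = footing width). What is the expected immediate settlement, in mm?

Immediate (elastic) settlement: S_e = q·B·(1−ν²)/E_s · I_f.
E_s = 25.9 MPa = 25900 kPa.
S_e = 94.7 × 1.3 × (1 − 0.37²) / 25900 × 1.09
    = 94.7 × 1.3 × 0.8631 / 25900 × 1.09
    = 0.004472 m = 4.472 mm

S_e ≈ 4.47 mm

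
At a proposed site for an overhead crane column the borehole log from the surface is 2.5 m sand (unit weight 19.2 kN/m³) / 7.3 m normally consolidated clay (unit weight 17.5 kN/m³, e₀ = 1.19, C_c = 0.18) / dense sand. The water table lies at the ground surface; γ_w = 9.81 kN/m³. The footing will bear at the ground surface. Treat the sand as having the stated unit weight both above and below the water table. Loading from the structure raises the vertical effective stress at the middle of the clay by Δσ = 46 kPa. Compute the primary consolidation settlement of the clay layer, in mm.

Mid-depth of clay below the ground surface: z = 2.5 + 7.3/2 = 6.15 m.
Total vertical stress at mid-clay: σ_v = 19.2×2.5 + 17.5×3.65 = 111.88 kPa.
Pore pressure: u = 9.81×(6.15 − 0) = 60.332 kPa.
Initial effective stress: σ'_0 = σ_v − u = 111.88 − 60.332 = 51.548 kPa.
Final effective stress: σ'_f = σ'_0 + Δσ = 51.548 + 46 = 97.548 kPa.
Normally consolidated clay, so the full stress increment lies on the virgin compression line:
S_c = C_c·H/(1+e₀)·log₁₀(σ'_f/σ'_0) = 0.18×7.3/(1+1.19)×log₁₀(97.548/51.548)
    = 0.6 × 0.27701 = 0.1662 m

S_c ≈ 166 mm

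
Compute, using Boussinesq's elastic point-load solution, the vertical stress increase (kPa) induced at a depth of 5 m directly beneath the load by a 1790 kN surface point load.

Boussinesq vertical stress below a point load on an elastic half-space:
Δσ_z = 3P/(2πz²) · [1 + (r/z)²]^(−5/2)
r/z = 0/5 = 0; [1+(r/z)²]^(−5/2) = 1.
Δσ_z = 3×1790/(2π×5²) × 1 = 34.186 × 1 = 34.19 kPa

Δσ_z ≈ 34.2 kPa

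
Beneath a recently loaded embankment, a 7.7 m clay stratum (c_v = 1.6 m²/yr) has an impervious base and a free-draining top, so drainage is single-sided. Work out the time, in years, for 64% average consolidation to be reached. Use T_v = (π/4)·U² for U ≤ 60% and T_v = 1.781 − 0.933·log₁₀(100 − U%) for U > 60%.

t ≈ 12.2 years

Drainage path length: H_d = H = 7.7 m (single drainage).
U > 60%: T_v = 1.781 − 0.933·log₁₀(100 − 64) = 0.32897.
t = T_v·H_d²/c_v = 0.32897×7.7²/1.6 = 12.19 years.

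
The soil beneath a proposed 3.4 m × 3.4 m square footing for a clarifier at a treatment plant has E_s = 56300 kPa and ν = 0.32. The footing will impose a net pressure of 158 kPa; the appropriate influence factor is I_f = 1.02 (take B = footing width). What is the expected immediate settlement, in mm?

Immediate (elastic) settlement: S_e = q·B·(1−ν²)/E_s · I_f.
S_e = 158 × 3.4 × (1 − 0.32²) / 56300 × 1.02
    = 158 × 3.4 × 0.8976 / 56300 × 1.02
    = 0.008736 m = 8.736 mm

S_e ≈ 8.74 mm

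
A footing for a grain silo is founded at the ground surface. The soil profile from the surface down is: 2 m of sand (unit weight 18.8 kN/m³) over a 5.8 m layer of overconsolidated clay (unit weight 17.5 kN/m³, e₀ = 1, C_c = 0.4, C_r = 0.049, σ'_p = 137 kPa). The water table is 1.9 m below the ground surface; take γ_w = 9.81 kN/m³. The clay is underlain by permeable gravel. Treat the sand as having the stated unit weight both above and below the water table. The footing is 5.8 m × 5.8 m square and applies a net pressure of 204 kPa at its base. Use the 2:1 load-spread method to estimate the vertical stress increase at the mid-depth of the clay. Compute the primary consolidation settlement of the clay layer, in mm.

S_c ≈ 43.3 mm

Mid-depth of clay below the ground surface: z = 2 + 5.8/2 = 4.9 m.
Total vertical stress at mid-clay: σ_v = 18.8×2 + 17.5×2.9 = 88.35 kPa.
Pore pressure: u = 9.81×(4.9 − 1.9) = 29.43 kPa.
Initial effective stress: σ'_0 = σ_v − u = 88.35 − 29.43 = 58.92 kPa.
Stress increase at mid-clay by the 2:1 spreading method:
Δσ = qBL/((B+z)(L+z)) = 204×5.8×5.8/((5.8+4.9)(5.8+4.9)) = 59.94 kPa
Final effective stress: σ'_f = 58.92 + 59.94 = 118.86 kPa.
σ'_f = 118.86 ≤ σ'_p = 137 kPa, so the clay remains overconsolidated and only the recompression index applies:
S_c = C_r·H/(1+e₀)·log₁₀(σ'_f/σ'_0) = 0.049×5.8/2×log₁₀(118.86/58.92)
    = 0.1421 × 0.30477 = 0.04331 m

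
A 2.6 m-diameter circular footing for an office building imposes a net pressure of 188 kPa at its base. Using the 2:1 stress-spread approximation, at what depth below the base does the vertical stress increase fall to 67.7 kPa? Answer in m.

2:1 spreading — at depth z the loaded area has grown by z in each plan dimension:
qD²/(D+z)² = Δσ_z ⇒ z = D(√(q/Δσ_z) − 1) = 2.6×(√(188/67.7) − 1) = 1.733 m

z ≈ 1.73 m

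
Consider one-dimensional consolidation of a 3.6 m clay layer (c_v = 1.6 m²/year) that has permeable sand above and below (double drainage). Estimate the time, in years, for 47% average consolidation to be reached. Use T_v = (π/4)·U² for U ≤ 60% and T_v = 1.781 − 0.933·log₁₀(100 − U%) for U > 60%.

Drainage path length: H_d = H/2 = 1.8 m (double drainage).
U ≤ 60%: T_v = (π/4)·U² = (π/4)×0.47² = 0.17349.
t = T_v·H_d²/c_v = 0.17349×1.8²/1.6 = 0.3513 years.

t ≈ 0.351 years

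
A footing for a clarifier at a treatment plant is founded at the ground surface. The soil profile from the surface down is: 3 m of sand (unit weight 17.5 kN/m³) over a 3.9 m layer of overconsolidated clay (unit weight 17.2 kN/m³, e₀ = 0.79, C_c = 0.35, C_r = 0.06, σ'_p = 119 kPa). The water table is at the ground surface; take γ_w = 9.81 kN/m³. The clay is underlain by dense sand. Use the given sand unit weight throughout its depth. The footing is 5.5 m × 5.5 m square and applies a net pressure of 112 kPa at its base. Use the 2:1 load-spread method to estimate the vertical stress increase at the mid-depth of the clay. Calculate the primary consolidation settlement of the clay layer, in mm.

Mid-depth of clay below the ground surface: z = 3 + 3.9/2 = 4.95 m.
Total vertical stress at mid-clay: σ_v = 17.5×3 + 17.2×1.95 = 86.04 kPa.
Pore pressure: u = 9.81×(4.95 − 0) = 48.56 kPa.
Initial effective stress: σ'_0 = σ_v − u = 86.04 − 48.56 = 37.48 kPa.
Stress increase at mid-clay by the 2:1 spreading method:
Δσ = qBL/((B+z)(L+z)) = 112×5.5×5.5/((5.5+4.95)(5.5+4.95)) = 31.025 kPa
Final effective stress: σ'_f = 37.48 + 31.025 = 68.505 kPa.
σ'_f = 68.505 ≤ σ'_p = 119 kPa, so the clay remains overconsolidated and only the recompression index applies:
S_c = C_r·H/(1+e₀)·log₁₀(σ'_f/σ'_0) = 0.06×3.9/1.79×log₁₀(68.505/37.48)
    = 0.13073 × 0.26192 = 0.03424 m

S_c ≈ 34.2 mm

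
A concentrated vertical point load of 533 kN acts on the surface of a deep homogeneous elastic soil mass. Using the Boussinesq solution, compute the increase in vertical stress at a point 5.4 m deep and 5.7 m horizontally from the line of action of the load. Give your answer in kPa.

Δσ_z ≈ 1.34 kPa

Boussinesq vertical stress below a point load on an elastic half-space:
Δσ_z = 3P/(2πz²) · [1 + (r/z)²]^(−5/2)
r/z = 5.7/5.4 = 1.0556; [1+(r/z)²]^(−5/2) = 0.15386.
Δσ_z = 3×533/(2π×5.4²) × 0.15386 = 8.7273 × 0.15386 = 1.343 kPa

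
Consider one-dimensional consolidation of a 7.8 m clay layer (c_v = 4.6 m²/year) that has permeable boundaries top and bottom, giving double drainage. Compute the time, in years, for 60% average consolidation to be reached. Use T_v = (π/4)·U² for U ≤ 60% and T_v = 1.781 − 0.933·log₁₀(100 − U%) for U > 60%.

Drainage path length: H_d = H/2 = 3.9 m (double drainage).
U ≤ 60%: T_v = (π/4)·U² = (π/4)×0.6² = 0.28274.
t = T_v·H_d²/c_v = 0.28274×3.9²/4.6 = 0.9349 years.

t ≈ 0.935 years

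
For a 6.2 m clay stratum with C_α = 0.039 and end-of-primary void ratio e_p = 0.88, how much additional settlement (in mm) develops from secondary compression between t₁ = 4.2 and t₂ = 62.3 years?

S_s ≈ 151 mm

Secondary compression: S_s = C_α·H/(1+e_p)·log₁₀(t₂/t₁)
S_s = 0.039×6.2/(1+0.88)×log₁₀(62.3/4.2)
    = 0.1286 × 1.171 = 0.1506 m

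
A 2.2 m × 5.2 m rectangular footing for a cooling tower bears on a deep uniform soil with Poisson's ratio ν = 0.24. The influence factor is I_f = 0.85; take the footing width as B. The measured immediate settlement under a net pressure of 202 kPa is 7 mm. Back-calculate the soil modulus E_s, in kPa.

E_s ≈ 50900 kPa

S_e = q·B·(1−ν²)/E_s · I_f  ⇒  E_s = q·B·(1−ν²)·I_f / S_e.
E_s = 202 × 2.2 × 0.9424 × 0.85 / 0.007 = 50850 kPa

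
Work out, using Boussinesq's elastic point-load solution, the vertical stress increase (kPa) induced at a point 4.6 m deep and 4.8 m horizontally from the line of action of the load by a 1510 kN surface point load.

Δσ_z ≈ 5.4 kPa

Boussinesq vertical stress below a point load on an elastic half-space:
Δσ_z = 3P/(2πz²) · [1 + (r/z)²]^(−5/2)
r/z = 4.8/4.6 = 1.0435; [1+(r/z)²]^(−5/2) = 0.15857.
Δσ_z = 3×1510/(2π×4.6²) × 0.15857 = 34.072 × 0.15857 = 5.403 kPa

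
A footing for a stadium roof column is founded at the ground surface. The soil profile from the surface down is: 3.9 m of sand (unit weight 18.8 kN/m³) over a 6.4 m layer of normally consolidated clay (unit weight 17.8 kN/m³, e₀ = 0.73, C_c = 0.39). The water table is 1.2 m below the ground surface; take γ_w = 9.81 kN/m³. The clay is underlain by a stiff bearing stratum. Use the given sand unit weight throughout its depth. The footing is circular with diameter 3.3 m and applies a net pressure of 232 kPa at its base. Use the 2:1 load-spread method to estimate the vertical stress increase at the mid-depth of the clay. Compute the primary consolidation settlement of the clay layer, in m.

S_c ≈ 0.175 m

Mid-depth of clay below the ground surface: z = 3.9 + 6.4/2 = 7.1 m.
Total vertical stress at mid-clay: σ_v = 18.8×3.9 + 17.8×3.2 = 130.28 kPa.
Pore pressure: u = 9.81×(7.1 − 1.2) = 57.879 kPa.
Initial effective stress: σ'_0 = σ_v − u = 130.28 − 57.879 = 72.401 kPa.
Stress increase at mid-clay by the 2:1 spreading method:
Δσ ≈ qD²/(D+z)² = 232×3.3²/(3.3+7.1)² = 23.359 kPa
Final effective stress: σ'_f = σ'_0 + Δσ = 72.401 + 23.359 = 95.76 kPa.
Normally consolidated clay, so the full stress increment lies on the virgin compression line:
S_c = C_c·H/(1+e₀)·log₁₀(σ'_f/σ'_0) = 0.39×6.4/(1+0.73)×log₁₀(95.76/72.401)
    = 1.4428 × 0.12144 = 0.1752 m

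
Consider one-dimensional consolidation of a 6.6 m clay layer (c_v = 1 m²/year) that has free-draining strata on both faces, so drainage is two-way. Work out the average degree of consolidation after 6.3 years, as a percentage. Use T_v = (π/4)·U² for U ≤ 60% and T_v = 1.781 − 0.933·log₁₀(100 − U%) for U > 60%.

Drainage path length: H_d = H/2 = 3.3 m (double drainage).
T_v = c_v·t/H_d² = 1×6.3/3.3² = 0.57851.
T_v = 0.57851 corresponds to the U > 60% branch:
U = 1 − 10^((1.781 − T_v)/0.933)/100 = 0.8055

U ≈ 80.6 %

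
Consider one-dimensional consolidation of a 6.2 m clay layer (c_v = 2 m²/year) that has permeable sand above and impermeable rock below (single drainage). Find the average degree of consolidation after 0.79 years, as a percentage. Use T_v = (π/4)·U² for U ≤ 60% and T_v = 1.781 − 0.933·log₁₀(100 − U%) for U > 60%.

Drainage path length: H_d = H = 6.2 m (single drainage).
T_v = c_v·t/H_d² = 2×0.79/6.2² = 0.041103.
T_v = 0.041103 corresponds to the U ≤ 60% branch:
U = √(4T_v/π) = 0.2288

U ≈ 22.9 %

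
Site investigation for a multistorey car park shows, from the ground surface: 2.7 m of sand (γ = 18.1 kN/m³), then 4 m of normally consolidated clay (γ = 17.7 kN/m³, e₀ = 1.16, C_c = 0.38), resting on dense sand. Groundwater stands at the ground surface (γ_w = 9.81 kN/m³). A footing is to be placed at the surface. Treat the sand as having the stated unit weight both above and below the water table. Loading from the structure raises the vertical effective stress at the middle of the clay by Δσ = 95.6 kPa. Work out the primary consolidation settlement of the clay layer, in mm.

S_c ≈ 383 mm

Mid-depth of clay below the ground surface: z = 2.7 + 4/2 = 4.7 m.
Total vertical stress at mid-clay: σ_v = 18.1×2.7 + 17.7×2 = 84.27 kPa.
Pore pressure: u = 9.81×(4.7 − 0) = 46.107 kPa.
Initial effective stress: σ'_0 = σ_v − u = 84.27 − 46.107 = 38.163 kPa.
Final effective stress: σ'_f = σ'_0 + Δσ = 38.163 + 95.6 = 133.76 kPa.
Normally consolidated clay, so the full stress increment lies on the virgin compression line:
S_c = C_c·H/(1+e₀)·log₁₀(σ'_f/σ'_0) = 0.38×4/(1+1.16)×log₁₀(133.76/38.163)
    = 0.7037 × 0.54468 = 0.3833 m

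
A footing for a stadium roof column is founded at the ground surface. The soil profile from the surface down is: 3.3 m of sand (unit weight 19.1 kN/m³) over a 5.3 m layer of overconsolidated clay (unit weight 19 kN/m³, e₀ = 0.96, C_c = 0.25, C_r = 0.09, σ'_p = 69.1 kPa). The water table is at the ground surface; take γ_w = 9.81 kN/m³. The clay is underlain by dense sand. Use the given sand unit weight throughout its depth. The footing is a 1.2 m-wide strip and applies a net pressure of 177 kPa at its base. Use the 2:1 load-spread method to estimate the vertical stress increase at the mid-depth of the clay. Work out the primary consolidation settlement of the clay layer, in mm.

S_c ≈ 83.9 mm

Mid-depth of clay below the ground surface: z = 3.3 + 5.3/2 = 5.95 m.
Total vertical stress at mid-clay: σ_v = 19.1×3.3 + 19×2.65 = 113.38 kPa.
Pore pressure: u = 9.81×(5.95 − 0) = 58.37 kPa.
Initial effective stress: σ'_0 = σ_v − u = 113.38 − 58.37 = 55.01 kPa.
Stress increase at mid-clay by the 2:1 spreading method:
Δσ = qB/(B+z) = 177×1.2/(1.2+5.95) = 29.706 kPa
Final effective stress: σ'_f = 55.01 + 29.706 = 84.716 kPa.
σ'_f = 84.716 > σ'_p = 69.1 kPa, so the stress path crosses the preconsolidation pressure — recompression up to σ'_p, then virgin compression beyond:
S_c = H/(1+e₀)·[C_r·log₁₀(σ'_p/σ'_0) + C_c·log₁₀(σ'_f/σ'_p)]
    = 5.3/1.96 × [0.09×log₁₀(69.1/55.01) + 0.25×log₁₀(84.716/69.1)]
    = 2.7041 × [0.0089133 + 0.022122] = 0.08392 m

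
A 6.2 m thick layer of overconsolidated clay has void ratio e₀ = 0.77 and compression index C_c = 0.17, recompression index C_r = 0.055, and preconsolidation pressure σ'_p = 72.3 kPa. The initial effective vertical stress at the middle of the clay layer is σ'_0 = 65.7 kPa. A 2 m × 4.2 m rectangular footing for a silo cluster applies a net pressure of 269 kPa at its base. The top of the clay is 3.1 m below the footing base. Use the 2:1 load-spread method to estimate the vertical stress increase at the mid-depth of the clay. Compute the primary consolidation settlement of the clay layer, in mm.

S_c ≈ 70.9 mm

Mid-depth of clay below the footing base: z = 3.1 + 6.2/2 = 6.2 m.
Stress increase at mid-clay by the 2:1 spreading method:
Δσ = qBL/((B+z)(L+z)) = 269×2×4.2/((2+6.2)(4.2+6.2)) = 26.496 kPa
Final effective stress: σ'_f = 65.7 + 26.496 = 92.196 kPa.
σ'_f = 92.196 > σ'_p = 72.3 kPa, so the stress path crosses the preconsolidation pressure — recompression up to σ'_p, then virgin compression beyond:
S_c = H/(1+e₀)·[C_r·log₁₀(σ'_p/σ'_0) + C_c·log₁₀(σ'_f/σ'_p)]
    = 6.2/1.77 × [0.055×log₁₀(72.3/65.7) + 0.17×log₁₀(92.196/72.3)]
    = 3.5028 × [0.0022865 + 0.017948] = 0.07088 m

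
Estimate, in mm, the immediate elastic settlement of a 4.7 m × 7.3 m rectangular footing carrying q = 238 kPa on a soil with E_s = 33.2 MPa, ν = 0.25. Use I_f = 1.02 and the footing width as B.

S_e ≈ 32.2 mm

Immediate (elastic) settlement: S_e = q·B·(1−ν²)/E_s · I_f.
E_s = 33.2 MPa = 33200 kPa.
S_e = 238 × 4.7 × (1 − 0.25²) / 33200 × 1.02
    = 238 × 4.7 × 0.9375 / 33200 × 1.02
    = 0.03222 m = 32.22 mm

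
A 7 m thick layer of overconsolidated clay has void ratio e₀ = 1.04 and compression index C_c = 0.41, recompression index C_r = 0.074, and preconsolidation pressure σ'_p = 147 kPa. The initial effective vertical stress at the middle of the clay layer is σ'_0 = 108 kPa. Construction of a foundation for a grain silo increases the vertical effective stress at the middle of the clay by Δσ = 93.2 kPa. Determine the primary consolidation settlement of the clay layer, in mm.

Final effective stress: σ'_f = 108 + 93.2 = 201.2 kPa.
σ'_f = 201.2 > σ'_p = 147 kPa, so the stress path crosses the preconsolidation pressure — recompression up to σ'_p, then virgin compression beyond:
S_c = H/(1+e₀)·[C_r·log₁₀(σ'_p/σ'_0) + C_c·log₁₀(σ'_f/σ'_p)]
    = 7/2.04 × [0.074×log₁₀(147/108) + 0.41×log₁₀(201.2/147)]
    = 3.4314 × [0.0099081 + 0.055887] = 0.2258 m

S_c ≈ 226 mm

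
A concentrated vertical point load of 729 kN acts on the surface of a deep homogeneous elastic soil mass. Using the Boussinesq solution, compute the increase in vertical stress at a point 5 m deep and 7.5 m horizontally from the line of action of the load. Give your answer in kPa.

Δσ_z ≈ 0.731 kPa

Boussinesq vertical stress below a point load on an elastic half-space:
Δσ_z = 3P/(2πz²) · [1 + (r/z)²]^(−5/2)
r/z = 7.5/5 = 1.5; [1+(r/z)²]^(−5/2) = 0.052516.
Δσ_z = 3×729/(2π×5²) × 0.052516 = 13.923 × 0.052516 = 0.7312 kPa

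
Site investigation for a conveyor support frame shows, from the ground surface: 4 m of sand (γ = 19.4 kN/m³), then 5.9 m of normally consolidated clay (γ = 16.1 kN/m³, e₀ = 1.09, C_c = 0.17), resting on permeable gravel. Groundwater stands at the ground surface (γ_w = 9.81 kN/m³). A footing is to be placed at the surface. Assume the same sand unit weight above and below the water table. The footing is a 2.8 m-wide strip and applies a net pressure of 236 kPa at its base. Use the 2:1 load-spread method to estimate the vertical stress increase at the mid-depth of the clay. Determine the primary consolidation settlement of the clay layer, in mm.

Mid-depth of clay below the ground surface: z = 4 + 5.9/2 = 6.95 m.
Total vertical stress at mid-clay: σ_v = 19.4×4 + 16.1×2.95 = 125.09 kPa.
Pore pressure: u = 9.81×(6.95 − 0) = 68.18 kPa.
Initial effective stress: σ'_0 = σ_v − u = 125.09 − 68.18 = 56.91 kPa.
Stress increase at mid-clay by the 2:1 spreading method:
Δσ = qB/(B+z) = 236×2.8/(2.8+6.95) = 67.774 kPa
Final effective stress: σ'_f = σ'_0 + Δσ = 56.91 + 67.774 = 124.68 kPa.
Normally consolidated clay, so the full stress increment lies on the virgin compression line:
S_c = C_c·H/(1+e₀)·log₁₀(σ'_f/σ'_0) = 0.17×5.9/(1+1.09)×log₁₀(124.68/56.91)
    = 0.4799 × 0.34061 = 0.1635 m

S_c ≈ 163 mm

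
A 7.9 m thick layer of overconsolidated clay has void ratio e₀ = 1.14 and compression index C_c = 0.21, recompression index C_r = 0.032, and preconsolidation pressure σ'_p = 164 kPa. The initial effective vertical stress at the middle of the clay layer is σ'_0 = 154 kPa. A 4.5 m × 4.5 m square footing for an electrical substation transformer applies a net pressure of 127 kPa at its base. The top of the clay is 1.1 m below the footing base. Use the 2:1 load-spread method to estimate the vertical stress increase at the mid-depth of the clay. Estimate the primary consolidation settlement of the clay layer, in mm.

S_c ≈ 38.7 mm

Mid-depth of clay below the footing base: z = 1.1 + 7.9/2 = 5.05 m.
Stress increase at mid-clay by the 2:1 spreading method:
Δσ = qBL/((B+z)(L+z)) = 127×4.5×4.5/((4.5+5.05)(4.5+5.05)) = 28.198 kPa
Final effective stress: σ'_f = 154 + 28.198 = 182.2 kPa.
σ'_f = 182.2 > σ'_p = 164 kPa, so the stress path crosses the preconsolidation pressure — recompression up to σ'_p, then virgin compression beyond:
S_c = H/(1+e₀)·[C_r·log₁₀(σ'_p/σ'_0) + C_c·log₁₀(σ'_f/σ'_p)]
    = 7.9/2.14 × [0.032×log₁₀(164/154) + 0.21×log₁₀(182.2/164)]
    = 3.6916 × [0.00087434 + 0.009598] = 0.03866 m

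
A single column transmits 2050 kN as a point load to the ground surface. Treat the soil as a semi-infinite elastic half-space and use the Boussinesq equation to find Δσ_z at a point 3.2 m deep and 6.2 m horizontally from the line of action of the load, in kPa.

Δσ_z ≈ 1.94 kPa

Boussinesq vertical stress below a point load on an elastic half-space:
Δσ_z = 3P/(2πz²) · [1 + (r/z)²]^(−5/2)
r/z = 6.2/3.2 = 1.9375; [1+(r/z)²]^(−5/2) = 0.020294.
Δσ_z = 3×2050/(2π×3.2²) × 0.020294 = 95.586 × 0.020294 = 1.94 kPa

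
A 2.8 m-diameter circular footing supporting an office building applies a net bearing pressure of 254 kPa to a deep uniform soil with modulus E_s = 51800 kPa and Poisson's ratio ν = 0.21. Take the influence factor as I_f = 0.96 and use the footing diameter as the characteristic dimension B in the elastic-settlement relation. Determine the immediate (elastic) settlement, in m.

S_e ≈ 0.0126 m

Immediate (elastic) settlement: S_e = q·B·(1−ν²)/E_s · I_f.
S_e = 254 × 2.8 × (1 − 0.21²) / 51800 × 0.96
    = 254 × 2.8 × 0.9559 / 51800 × 0.96
    = 0.0126 m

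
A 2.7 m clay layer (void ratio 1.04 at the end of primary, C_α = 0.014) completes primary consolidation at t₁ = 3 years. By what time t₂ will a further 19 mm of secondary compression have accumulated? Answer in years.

S_s = C_α·H/(1+e_p)·log₁₀(t₂/t₁) ⇒ log₁₀(t₂/t₁) = S_s·(1+e_p)/(C_α·H).
log₁₀(t₂/t₁) = 0.019 × (1+1.04) / (0.014×2.7) = 1.025
t₂ = t₁ × 10^1.025 = 3 × 10.6 = 31.81 years

t₂ ≈ 31.8 years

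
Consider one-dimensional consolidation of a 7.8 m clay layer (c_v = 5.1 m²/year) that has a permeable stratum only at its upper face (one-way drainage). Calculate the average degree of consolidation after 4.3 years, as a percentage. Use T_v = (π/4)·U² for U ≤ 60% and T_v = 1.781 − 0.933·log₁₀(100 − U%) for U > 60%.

U ≈ 66.7 %

Drainage path length: H_d = H = 7.8 m (single drainage).
T_v = c_v·t/H_d² = 5.1×4.3/7.8² = 0.36045.
T_v = 0.36045 corresponds to the U > 60% branch:
U = 1 − 10^((1.781 − T_v)/0.933)/100 = 0.6669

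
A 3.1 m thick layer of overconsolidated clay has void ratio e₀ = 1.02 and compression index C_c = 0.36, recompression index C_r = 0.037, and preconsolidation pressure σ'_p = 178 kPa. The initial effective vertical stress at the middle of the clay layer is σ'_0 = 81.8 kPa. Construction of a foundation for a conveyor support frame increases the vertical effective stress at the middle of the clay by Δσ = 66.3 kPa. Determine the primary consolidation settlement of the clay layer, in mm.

Final effective stress: σ'_f = 81.8 + 66.3 = 148.1 kPa.
σ'_f = 148.1 ≤ σ'_p = 178 kPa, so the clay remains overconsolidated and only the recompression index applies:
S_c = C_r·H/(1+e₀)·log₁₀(σ'_f/σ'_0) = 0.037×3.1/2.02×log₁₀(148.1/81.8)
    = 0.056784 × 0.2578 = 0.01464 m

S_c ≈ 14.6 mm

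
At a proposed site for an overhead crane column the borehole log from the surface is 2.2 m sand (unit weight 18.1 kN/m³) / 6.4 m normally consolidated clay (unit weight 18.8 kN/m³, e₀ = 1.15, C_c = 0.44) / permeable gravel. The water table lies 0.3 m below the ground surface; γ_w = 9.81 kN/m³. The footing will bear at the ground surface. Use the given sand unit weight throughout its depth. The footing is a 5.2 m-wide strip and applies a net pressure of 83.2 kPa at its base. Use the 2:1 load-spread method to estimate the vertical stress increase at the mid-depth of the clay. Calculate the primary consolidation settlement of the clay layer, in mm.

Mid-depth of clay below the ground surface: z = 2.2 + 6.4/2 = 5.4 m.
Total vertical stress at mid-clay: σ_v = 18.1×2.2 + 18.8×3.2 = 99.98 kPa.
Pore pressure: u = 9.81×(5.4 − 0.3) = 50.031 kPa.
Initial effective stress: σ'_0 = σ_v − u = 99.98 − 50.031 = 49.949 kPa.
Stress increase at mid-clay by the 2:1 spreading method:
Δσ = qB/(B+z) = 83.2×5.2/(5.2+5.4) = 40.815 kPa
Final effective stress: σ'_f = σ'_0 + Δσ = 49.949 + 40.815 = 90.764 kPa.
Normally consolidated clay, so the full stress increment lies on the virgin compression line:
S_c = C_c·H/(1+e₀)·log₁₀(σ'_f/σ'_0) = 0.44×6.4/(1+1.15)×log₁₀(90.764/49.949)
    = 1.3098 × 0.25939 = 0.3397 m

S_c ≈ 340 mm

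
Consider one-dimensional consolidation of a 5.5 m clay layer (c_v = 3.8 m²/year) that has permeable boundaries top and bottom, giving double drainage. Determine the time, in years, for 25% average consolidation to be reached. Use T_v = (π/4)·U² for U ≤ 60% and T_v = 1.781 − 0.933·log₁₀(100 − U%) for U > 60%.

t ≈ 0.0977 years

Drainage path length: H_d = H/2 = 2.75 m (double drainage).
U ≤ 60%: T_v = (π/4)·U² = (π/4)×0.25² = 0.049087.
t = T_v·H_d²/c_v = 0.049087×2.75²/3.8 = 0.09769 years.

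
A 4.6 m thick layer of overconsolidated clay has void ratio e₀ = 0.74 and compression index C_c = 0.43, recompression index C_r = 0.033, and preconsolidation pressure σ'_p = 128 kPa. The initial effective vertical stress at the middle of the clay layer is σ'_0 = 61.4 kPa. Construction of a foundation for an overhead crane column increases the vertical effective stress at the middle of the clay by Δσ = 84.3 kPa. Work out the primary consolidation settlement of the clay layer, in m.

S_c ≈ 0.0918 m

Final effective stress: σ'_f = 61.4 + 84.3 = 145.7 kPa.
σ'_f = 145.7 > σ'_p = 128 kPa, so the stress path crosses the preconsolidation pressure — recompression up to σ'_p, then virgin compression beyond:
S_c = H/(1+e₀)·[C_r·log₁₀(σ'_p/σ'_0) + C_c·log₁₀(σ'_f/σ'_p)]
    = 4.6/1.74 × [0.033×log₁₀(128/61.4) + 0.43×log₁₀(145.7/128)]
    = 2.6437 × [0.010528 + 0.024187] = 0.09178 m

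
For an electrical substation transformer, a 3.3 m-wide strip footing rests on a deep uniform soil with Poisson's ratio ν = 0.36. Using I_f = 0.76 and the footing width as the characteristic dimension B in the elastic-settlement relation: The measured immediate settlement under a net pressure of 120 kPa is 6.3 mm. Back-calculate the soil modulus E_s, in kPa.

S_e = q·B·(1−ν²)/E_s · I_f  ⇒  E_s = q·B·(1−ν²)·I_f / S_e.
E_s = 120 × 3.3 × 0.8704 × 0.76 / 0.0063 = 41580 kPa

E_s ≈ 41600 kPa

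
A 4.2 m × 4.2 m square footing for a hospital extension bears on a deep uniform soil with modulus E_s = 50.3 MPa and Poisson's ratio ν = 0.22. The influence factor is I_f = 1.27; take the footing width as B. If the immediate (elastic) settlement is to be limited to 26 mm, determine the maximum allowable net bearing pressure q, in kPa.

E_s = 50.3 MPa = 50300 kPa.
S_e = q·B·(1−ν²)/E_s · I_f  ⇒  q = S_e·E_s / (B·(1−ν²)·I_f).
q = 0.026 × 50300 / (4.2 × 0.9516 × 1.27) = 257.7 kPa

q ≈ 258 kPa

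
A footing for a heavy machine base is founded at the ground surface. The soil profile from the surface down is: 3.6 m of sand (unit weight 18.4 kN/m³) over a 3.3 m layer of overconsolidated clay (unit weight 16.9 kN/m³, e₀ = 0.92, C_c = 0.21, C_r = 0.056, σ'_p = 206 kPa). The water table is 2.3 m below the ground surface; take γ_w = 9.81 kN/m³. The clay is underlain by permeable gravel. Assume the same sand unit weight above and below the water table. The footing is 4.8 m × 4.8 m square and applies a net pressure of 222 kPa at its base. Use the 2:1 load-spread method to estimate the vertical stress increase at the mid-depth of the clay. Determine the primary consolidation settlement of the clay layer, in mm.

Mid-depth of clay below the ground surface: z = 3.6 + 3.3/2 = 5.25 m.
Total vertical stress at mid-clay: σ_v = 18.4×3.6 + 16.9×1.65 = 94.125 kPa.
Pore pressure: u = 9.81×(5.25 − 2.3) = 28.94 kPa.
Initial effective stress: σ'_0 = σ_v − u = 94.125 − 28.94 = 65.185 kPa.
Stress increase at mid-clay by the 2:1 spreading method:
Δσ = qBL/((B+z)(L+z)) = 222×4.8×4.8/((4.8+5.25)(4.8+5.25)) = 50.641 kPa
Final effective stress: σ'_f = 65.185 + 50.641 = 115.83 kPa.
σ'_f = 115.83 ≤ σ'_p = 206 kPa, so the clay remains overconsolidated and only the recompression index applies:
S_c = C_r·H/(1+e₀)·log₁₀(σ'_f/σ'_0) = 0.056×3.3/1.92×log₁₀(115.83/65.185)
    = 0.096253 × 0.24967 = 0.02403 m

S_c ≈ 24 mm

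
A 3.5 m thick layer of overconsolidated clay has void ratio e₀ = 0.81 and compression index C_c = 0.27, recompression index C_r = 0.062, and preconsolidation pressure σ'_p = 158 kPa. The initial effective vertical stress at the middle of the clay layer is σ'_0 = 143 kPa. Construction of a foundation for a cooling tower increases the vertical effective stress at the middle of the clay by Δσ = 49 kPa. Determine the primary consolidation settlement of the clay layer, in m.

S_c ≈ 0.0494 m

Final effective stress: σ'_f = 143 + 49 = 192 kPa.
σ'_f = 192 > σ'_p = 158 kPa, so the stress path crosses the preconsolidation pressure — recompression up to σ'_p, then virgin compression beyond:
S_c = H/(1+e₀)·[C_r·log₁₀(σ'_p/σ'_0) + C_c·log₁₀(σ'_f/σ'_p)]
    = 3.5/1.81 × [0.062×log₁₀(158/143) + 0.27×log₁₀(192/158)]
    = 1.9337 × [0.0026859 + 0.022854] = 0.04939 m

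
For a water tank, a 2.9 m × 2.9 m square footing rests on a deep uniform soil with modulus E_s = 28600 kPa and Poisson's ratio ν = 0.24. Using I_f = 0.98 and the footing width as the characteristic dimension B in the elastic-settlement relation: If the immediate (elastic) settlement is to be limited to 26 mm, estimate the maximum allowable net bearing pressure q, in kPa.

q ≈ 278 kPa

S_e = q·B·(1−ν²)/E_s · I_f  ⇒  q = S_e·E_s / (B·(1−ν²)·I_f).
q = 0.026 × 28600 / (2.9 × 0.9424 × 0.98) = 277.6 kPa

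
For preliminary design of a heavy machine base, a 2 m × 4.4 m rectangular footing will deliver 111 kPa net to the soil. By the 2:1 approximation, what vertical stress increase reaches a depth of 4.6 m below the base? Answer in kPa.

Δσ_z ≈ 16.4 kPa

By the 2:1 method the load spreads at 1 horizontal : 2 vertical, so at depth z the loaded area has grown by z in each plan dimension:
Δσ = qBL/((B+z)(L+z)) = 111×2×4.4/((2+4.6)(4.4+4.6)) = 16.444 kPa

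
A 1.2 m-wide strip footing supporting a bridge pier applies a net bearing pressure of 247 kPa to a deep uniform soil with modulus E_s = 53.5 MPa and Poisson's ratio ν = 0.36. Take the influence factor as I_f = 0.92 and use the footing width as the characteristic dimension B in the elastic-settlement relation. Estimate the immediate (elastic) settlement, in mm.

S_e ≈ 4.44 mm

Immediate (elastic) settlement: S_e = q·B·(1−ν²)/E_s · I_f.
E_s = 53.5 MPa = 53500 kPa.
S_e = 247 × 1.2 × (1 − 0.36²) / 53500 × 0.92
    = 247 × 1.2 × 0.8704 / 53500 × 0.92
    = 0.004436 m = 4.436 mm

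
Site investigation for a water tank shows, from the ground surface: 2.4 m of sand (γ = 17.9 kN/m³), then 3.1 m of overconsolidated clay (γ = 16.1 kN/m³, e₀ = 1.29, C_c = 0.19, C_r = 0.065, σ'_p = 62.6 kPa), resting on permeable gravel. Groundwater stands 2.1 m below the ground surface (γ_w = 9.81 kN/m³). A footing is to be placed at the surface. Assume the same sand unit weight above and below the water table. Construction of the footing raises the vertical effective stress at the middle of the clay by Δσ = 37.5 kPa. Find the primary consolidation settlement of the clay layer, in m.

S_c ≈ 0.0459 m

Mid-depth of clay below the ground surface: z = 2.4 + 3.1/2 = 3.95 m.
Total vertical stress at mid-clay: σ_v = 17.9×2.4 + 16.1×1.55 = 67.915 kPa.
Pore pressure: u = 9.81×(3.95 − 2.1) = 18.149 kPa.
Initial effective stress: σ'_0 = σ_v − u = 67.915 − 18.149 = 49.766 kPa.
Final effective stress: σ'_f = 49.766 + 37.5 = 87.266 kPa.
σ'_f = 87.266 > σ'_p = 62.6 kPa, so the stress path crosses the preconsolidation pressure — recompression up to σ'_p, then virgin compression beyond:
S_c = H/(1+e₀)·[C_r·log₁₀(σ'_p/σ'_0) + C_c·log₁₀(σ'_f/σ'_p)]
    = 3.1/2.29 × [0.065×log₁₀(62.6/49.766) + 0.19×log₁₀(87.266/62.6)]
    = 1.3537 × [0.0064767 + 0.027411] = 0.04587 m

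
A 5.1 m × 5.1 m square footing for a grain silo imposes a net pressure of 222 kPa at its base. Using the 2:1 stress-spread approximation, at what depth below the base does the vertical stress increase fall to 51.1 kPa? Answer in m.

z ≈ 5.53 m

2:1 spreading — at depth z the loaded area has grown by z in each plan dimension:
qB²/(B+z)² = Δσ_z ⇒ z = B(√(q/Δσ_z) − 1) = 5.1×(√(222/51.1) − 1) = 5.53 m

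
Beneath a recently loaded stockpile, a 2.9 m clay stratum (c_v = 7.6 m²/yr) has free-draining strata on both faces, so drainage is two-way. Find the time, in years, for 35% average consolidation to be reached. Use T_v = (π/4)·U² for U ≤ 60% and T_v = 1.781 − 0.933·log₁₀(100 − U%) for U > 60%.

Drainage path length: H_d = H/2 = 1.45 m (double drainage).
U ≤ 60%: T_v = (π/4)·U² = (π/4)×0.35² = 0.096211.
t = T_v·H_d²/c_v = 0.096211×1.45²/7.6 = 0.02662 years.

t ≈ 0.0266 years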